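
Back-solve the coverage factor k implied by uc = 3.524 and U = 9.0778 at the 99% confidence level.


k = U / uc
k = 9.0778 / 3.524
k = 2.576

2.576


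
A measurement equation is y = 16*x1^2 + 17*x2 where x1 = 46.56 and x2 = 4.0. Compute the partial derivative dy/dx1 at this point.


y = 16*x1^2 + 17*x2
dy/dx1 = 2*16*x1
Evaluate at x1 = 46.56: c1 = 32 * 46.56
c1 = 1489.9200

1489.9200


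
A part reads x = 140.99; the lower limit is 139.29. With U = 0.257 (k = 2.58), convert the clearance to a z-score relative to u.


u = U / k = 0.257 / 2.58 = 0.099612403
margin = |LSL - x| = |139.29 - 140.99| = 1.7
z = margin / u = 1.7 / 0.099612403
z = 17.0661

17.0661


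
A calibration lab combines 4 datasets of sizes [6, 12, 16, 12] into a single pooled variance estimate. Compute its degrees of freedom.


nu = sum_i (n_i - 1)
nu = ((6 - 1) + (12 - 1) + (16 - 1) + (12 - 1))
nu = 5 + 11 + 15 + 11
nu = 42

42


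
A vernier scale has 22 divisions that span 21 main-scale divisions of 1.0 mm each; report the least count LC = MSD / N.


LC = MSD / n_div
= 1.0 / 22
= 0.0455

0.0455


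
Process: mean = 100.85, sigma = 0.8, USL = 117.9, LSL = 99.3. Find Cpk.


Cpu = (USL - mean) / (3*sigma) = (117.9 - 100.85) / (3*0.8) = 7.1042
Cpl = (mean - LSL) / (3*sigma) = (100.85 - 99.3) / (3*0.8) = 0.6458
Cpk = min(Cpu, Cpl) = 0.6458

0.6458


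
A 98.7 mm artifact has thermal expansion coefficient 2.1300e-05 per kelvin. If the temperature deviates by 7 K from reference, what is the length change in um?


dL = L * alpha * dT
= 98.7 * 2.1300e-05 * 7
= 0.0147162 mm
dL_um = 0.0147162 * 1000 = 14.7162 um

14.7162


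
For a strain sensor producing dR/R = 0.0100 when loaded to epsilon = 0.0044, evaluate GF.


GF = (dR/R) / epsilon
= 0.0100 / 0.0044
= 2.2727

2.2727


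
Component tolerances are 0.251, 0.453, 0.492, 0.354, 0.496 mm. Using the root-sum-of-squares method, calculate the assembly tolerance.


RSS = sqrt(0.251^2 + 0.453^2 + 0.492^2 + 0.354^2 + 0.496^2)
= sqrt(0.881606)
= 0.9389

0.9389


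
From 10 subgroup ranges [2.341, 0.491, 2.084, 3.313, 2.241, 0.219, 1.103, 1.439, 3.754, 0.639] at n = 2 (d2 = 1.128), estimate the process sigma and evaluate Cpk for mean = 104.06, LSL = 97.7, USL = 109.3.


R_bar = (2.341 + 0.491 + 2.084 + 3.313 + 2.241 + 0.219 + 1.103 + 1.439 + 3.754 + 0.639) / 10 = 1.7624
sigma = R_bar / d2 = 1.7624 / 1.128 = 1.5624113
Cp = (USL - LSL)/(6*sigma) = (109.3 - 97.7)/(6*1.5624113) = 1.2374
Cpu = (109.3 - 104.06)/(3*1.5624113) = 1.1179
Cpl = (104.06 - 97.7)/(3*1.5624113) = 1.3569
Cpk = min(Cpu, Cpl) = 1.1179

1.1179


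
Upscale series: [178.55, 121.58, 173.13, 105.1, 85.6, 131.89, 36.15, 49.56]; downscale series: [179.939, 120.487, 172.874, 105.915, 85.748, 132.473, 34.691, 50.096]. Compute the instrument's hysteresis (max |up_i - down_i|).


|178.55 - 179.939| = 1.3890
|121.58 - 120.487| = 1.0930
|173.13 - 172.874| = 0.2560
|105.1 - 105.915| = 0.8150
|85.6 - 85.748| = 0.1480
|131.89 - 132.473| = 0.5830
|36.15 - 34.691| = 1.4590
|49.56 - 50.096| = 0.5360
hysteresis = max(diffs) = 1.4590

1.4590


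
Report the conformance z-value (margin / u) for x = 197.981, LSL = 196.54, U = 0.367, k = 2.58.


u = U / k = 0.367 / 2.58 = 0.14224806
margin = |LSL - x| = |196.54 - 197.981| = 1.441
z = margin / u = 1.441 / 0.14224806
z = 10.1302

10.1302


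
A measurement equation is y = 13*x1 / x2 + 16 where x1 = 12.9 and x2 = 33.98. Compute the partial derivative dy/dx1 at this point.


y = 13*x1 / x2 + 16
dy/dx1 = 13/x2
Evaluate at x2 = 33.98: c1 = 13 / 33.98
c1 = 0.3826

0.3826


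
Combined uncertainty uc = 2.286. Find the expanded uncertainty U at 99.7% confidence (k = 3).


U = k * uc
U = 3 * 2.286
U = 6.8580

6.8580


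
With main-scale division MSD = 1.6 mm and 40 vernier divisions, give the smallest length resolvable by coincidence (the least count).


LC = MSD / n_div
= 1.6 / 40
= 0.0400

0.0400


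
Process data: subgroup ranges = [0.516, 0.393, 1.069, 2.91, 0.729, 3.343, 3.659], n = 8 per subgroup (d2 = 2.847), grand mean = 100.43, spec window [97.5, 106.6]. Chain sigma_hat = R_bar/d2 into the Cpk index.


R_bar = (0.516 + 0.393 + 1.069 + 2.91 + 0.729 + 3.343 + 3.659) / 7 = 1.8027143
sigma = R_bar / d2 = 1.8027143 / 2.847 = 0.63319786
Cp = (USL - LSL)/(6*sigma) = (106.6 - 97.5)/(6*0.63319786) = 2.3952
Cpu = (106.6 - 100.43)/(3*0.63319786) = 3.2481
Cpl = (100.43 - 97.5)/(3*0.63319786) = 1.5424
Cpk = min(Cpu, Cpl) = 1.5424

1.5424


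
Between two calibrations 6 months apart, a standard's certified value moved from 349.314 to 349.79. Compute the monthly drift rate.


rate = (v2 - v1) / months
= (349.79 - 349.314) / 6
= 0.4760 / 6
= 0.0793

0.0793


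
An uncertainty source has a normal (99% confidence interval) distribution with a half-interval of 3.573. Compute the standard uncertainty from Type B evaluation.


u_B = half_width / 2.576
u_B = 3.573 / 2.576
u_B = 1.3870

1.3870


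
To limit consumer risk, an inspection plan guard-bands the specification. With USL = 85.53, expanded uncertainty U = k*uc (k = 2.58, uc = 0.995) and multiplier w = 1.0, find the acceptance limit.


U = k * uc = 2.58 * 0.995 = 2.5671
guard band g = w * U = 1.0 * 2.5671 = 2.5671
AL = USL - g = 85.53 - 2.5671
AL = 82.9629

82.9629


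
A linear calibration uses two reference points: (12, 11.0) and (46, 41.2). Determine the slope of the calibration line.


slope = (y2 - y1) / (x2 - x1)
= (41.2 - 11.0) / (46 - 12)
= 30.2000 / 34
= 0.8882

0.8882


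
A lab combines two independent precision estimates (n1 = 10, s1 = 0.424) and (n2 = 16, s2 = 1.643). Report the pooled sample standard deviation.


s_p = sqrt(((n1-1)*s1^2 + (n2-1)*s2^2) / (n1+n2-2))
numerator = (10-1)*0.424^2 + (16-1)*1.643^2 = 1.617984 + 40.491735 = 42.109719
denominator = 10 + 16 - 2 = 24
s_p^2 = 42.109719 / 24 = 1.7545716
s_p = sqrt(1.7545716) = 1.3246

1.3246


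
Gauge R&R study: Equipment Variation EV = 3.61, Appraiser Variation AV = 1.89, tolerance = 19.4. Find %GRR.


GRR = sqrt(EV^2 + AV^2) = sqrt(3.61^2 + 1.89^2) = 4.0748251
%GRR = GRR / tol * 100 = 4.0748251 / 19.4 * 100
%GRR = 21.0043

21.0043


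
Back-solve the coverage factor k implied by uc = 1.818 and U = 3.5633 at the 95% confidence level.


k = U / uc
k = 3.5633 / 1.818
k = 1.96

1.96


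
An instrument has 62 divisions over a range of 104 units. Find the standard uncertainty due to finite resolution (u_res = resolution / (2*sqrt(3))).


resolution = range / divisions
resolution = 104 / 62 = 1.6774194
u_res = resolution / (2*sqrt(3))
u_res = 1.6774194 / 3.4641016
u_res = 0.4842

0.4842


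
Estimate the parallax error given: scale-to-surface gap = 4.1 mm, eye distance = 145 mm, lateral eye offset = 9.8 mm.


error = h * offset / d
= 4.1 * 9.8 / 145
= 0.2771

0.2771


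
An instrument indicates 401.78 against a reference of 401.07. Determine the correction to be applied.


Correction = standard - reading
= 401.07 - 401.78
= -0.7100

-0.7100


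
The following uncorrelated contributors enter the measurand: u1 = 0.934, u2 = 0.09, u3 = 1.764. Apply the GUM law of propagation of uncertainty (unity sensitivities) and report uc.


uc = sqrt(0.934^2 + 0.09^2 + 1.764^2)
uc = sqrt(3.992152)
uc = 1.9980

1.9980


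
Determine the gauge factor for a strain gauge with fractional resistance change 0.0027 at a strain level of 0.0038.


GF = (dR/R) / epsilon
= 0.0027 / 0.0038
= 0.7105

0.7105


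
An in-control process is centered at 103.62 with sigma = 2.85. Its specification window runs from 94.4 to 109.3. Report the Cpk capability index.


Cpu = (USL - mean) / (3*sigma) = (109.3 - 103.62) / (3*2.85) = 0.6643
Cpl = (mean - LSL) / (3*sigma) = (103.62 - 94.4) / (3*2.85) = 1.0784
Cpk = min(Cpu, Cpl) = 0.6643

0.6643


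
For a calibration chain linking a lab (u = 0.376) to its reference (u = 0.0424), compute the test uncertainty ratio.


TUR = u_lab / u_ref
= 0.376 / 0.0424
= 8.8679

8.8679


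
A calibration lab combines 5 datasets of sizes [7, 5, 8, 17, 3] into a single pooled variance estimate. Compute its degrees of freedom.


nu = sum_i (n_i - 1)
nu = ((7 - 1) + (5 - 1) + (8 - 1) + (17 - 1) + (3 - 1))
nu = 6 + 4 + 7 + 16 + 2
nu = 35

35


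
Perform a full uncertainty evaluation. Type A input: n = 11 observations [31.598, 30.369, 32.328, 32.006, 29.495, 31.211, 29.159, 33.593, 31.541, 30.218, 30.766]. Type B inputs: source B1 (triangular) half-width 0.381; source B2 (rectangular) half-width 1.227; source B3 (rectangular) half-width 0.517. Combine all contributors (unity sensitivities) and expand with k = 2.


mean = (31.598 + 30.369 + 32.328 + 32.006 + 29.495 + 31.211 + 29.159 + 33.593 + 31.541 + 30.218 + 30.766) / 11 = 31.11672727
s = sqrt(sum((x - mean)^2)/(n-1)) = 1.2947179
u_A = s / sqrt(n) = 1.2947179 / sqrt(11) = 0.39037213
u_B1 = 0.381 / sqrt(6) = 0.1555426
u_B2 = 1.227 / sqrt(3) = 0.70840878
u_B3 = 0.517 / sqrt(3) = 0.29849009
uc = sqrt(0.39037213^2 + 0.1555426^2 + 0.70840878^2 + 0.29849009^2) = 0.87608403
U = k * uc = 2 * 0.87608403
U = 1.7522

1.7522


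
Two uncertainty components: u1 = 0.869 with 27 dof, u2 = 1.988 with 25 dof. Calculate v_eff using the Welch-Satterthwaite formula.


uc = sqrt(u1^2 + u2^2) = sqrt(0.869^2 + 1.988^2) = 2.1696325
v_eff = uc^4 / (u1^4/v1 + u2^4/v2)
= 2.1696325^4 / (0.869^4/27 + 1.988^4/25)
= 22.158722 / 0.64589873
v_eff = 34.3068

34.3068


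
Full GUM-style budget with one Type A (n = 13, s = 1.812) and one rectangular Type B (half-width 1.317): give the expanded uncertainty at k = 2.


u_A = s / sqrt(n) = 1.812 / sqrt(13) = 0.50255838
u_B = half_width / sqrt(3) = 1.317 / sqrt(3) = 0.7603703
uc = sqrt(u_A^2 + u_B^2) = sqrt(0.50255838^2 + 0.7603703^2) = 0.91144277
U = k * uc = 2 * 0.91144277
U = 1.8229

1.8229


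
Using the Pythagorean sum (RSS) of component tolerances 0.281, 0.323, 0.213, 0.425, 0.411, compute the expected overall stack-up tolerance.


RSS = sqrt(0.281^2 + 0.323^2 + 0.213^2 + 0.425^2 + 0.411^2)
= sqrt(0.578205)
= 0.7604

0.7604


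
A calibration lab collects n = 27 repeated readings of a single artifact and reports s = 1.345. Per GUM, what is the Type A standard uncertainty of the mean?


u_A = s / sqrt(n)
u_A = 1.345 / sqrt(27)
u_A = 1.345 / 5.1961524
u_A = 0.2588

0.2588


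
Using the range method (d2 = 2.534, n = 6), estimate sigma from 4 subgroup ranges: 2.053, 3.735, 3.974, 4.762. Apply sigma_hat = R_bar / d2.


R_bar = (2.053 + 3.735 + 3.974 + 4.762) / 4
R_bar = 14.524 / 4 = 3.631
sigma_hat = R_bar / d2 = 3.631 / 2.534 = 1.4329

1.4329


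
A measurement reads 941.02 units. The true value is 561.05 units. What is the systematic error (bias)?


Systematic error = measured - true
= 941.02 - 561.05
= 379.9700

379.9700


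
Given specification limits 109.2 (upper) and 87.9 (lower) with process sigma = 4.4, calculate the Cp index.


Cp = (USL - LSL) / (6 * sigma)
= (109.2 - 87.9) / (6 * 4.4)
= 21.3000 / 26.4000
= 0.8068

0.8068


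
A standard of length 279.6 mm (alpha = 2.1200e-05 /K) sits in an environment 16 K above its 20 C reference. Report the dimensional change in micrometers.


dL = L * alpha * dT
= 279.6 * 2.1200e-05 * 16
= 0.0948403 mm
dL_um = 0.0948403 * 1000 = 94.8403 um

94.8403


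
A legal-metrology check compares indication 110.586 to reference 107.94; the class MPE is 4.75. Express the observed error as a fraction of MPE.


e = indication - reference = 110.586 - 107.94 = 2.6460
|e| = 2.6460
ratio = |e| / MPE = 2.6460 / 4.75
ratio = 0.5571

0.5571


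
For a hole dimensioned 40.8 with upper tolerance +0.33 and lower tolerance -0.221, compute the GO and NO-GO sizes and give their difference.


GO = nominal - lower_tol (smallest hole = maximum material condition)
GO = 40.8 - 0.221 = 40.579
NO-GO = nominal + upper_tol (largest hole = least material condition)
NO-GO = 40.8 + 0.33 = 41.13
spread = NO-GO - GO = 41.13 - 40.579 = 0.5510

0.5510


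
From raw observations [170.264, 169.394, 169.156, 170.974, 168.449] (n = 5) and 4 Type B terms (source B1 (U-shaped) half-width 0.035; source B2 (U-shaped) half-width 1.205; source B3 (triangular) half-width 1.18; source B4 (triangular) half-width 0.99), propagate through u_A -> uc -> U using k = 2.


mean = (170.264 + 169.394 + 169.156 + 170.974 + 168.449) / 5 = 169.6474
s = sqrt(sum((x - mean)^2)/(n-1)) = 0.98512832
u_A = s / sqrt(n) = 0.98512832 / sqrt(5) = 0.44056278
u_B1 = 0.035 / sqrt(2) = 0.024748737
u_B2 = 1.205 / sqrt(2) = 0.85206367
u_B3 = 1.18 / sqrt(6) = 0.48173298
u_B4 = 0.99 / sqrt(6) = 0.40416581
uc = sqrt(0.44056278^2 + 0.024748737^2 + 0.85206367^2 + 0.48173298^2 + 0.40416581^2) = 1.1472302
U = k * uc = 2 * 1.1472302
U = 2.2945

2.2945


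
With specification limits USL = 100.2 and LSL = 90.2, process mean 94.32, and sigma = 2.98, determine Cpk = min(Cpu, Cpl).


Cpu = (USL - mean) / (3*sigma) = (100.2 - 94.32) / (3*2.98) = 0.6577
Cpl = (mean - LSL) / (3*sigma) = (94.32 - 90.2) / (3*2.98) = 0.4609
Cpk = min(Cpu, Cpl) = 0.4609

0.4609


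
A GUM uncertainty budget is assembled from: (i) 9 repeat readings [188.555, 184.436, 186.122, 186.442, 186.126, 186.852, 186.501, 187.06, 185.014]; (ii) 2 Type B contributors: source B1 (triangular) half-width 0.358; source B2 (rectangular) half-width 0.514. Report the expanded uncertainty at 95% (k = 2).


mean = (188.555 + 184.436 + 186.122 + 186.442 + 186.126 + 186.852 + 186.501 + 187.06 + 185.014) / 9 = 186.3453333
s = sqrt(sum((x - mean)^2)/(n-1)) = 1.1831975
u_A = s / sqrt(n) = 1.1831975 / sqrt(9) = 0.39439917
u_B1 = 0.358 / sqrt(6) = 0.14615289
u_B2 = 0.514 / sqrt(3) = 0.29675804
uc = sqrt(0.39439917^2 + 0.14615289^2 + 0.29675804^2) = 0.51475888
U = k * uc = 2 * 0.51475888
U = 1.0295

1.0295


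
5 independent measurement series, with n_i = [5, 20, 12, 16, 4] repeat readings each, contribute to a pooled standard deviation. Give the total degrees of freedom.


nu = sum_i (n_i - 1)
nu = ((5 - 1) + (20 - 1) + (12 - 1) + (16 - 1) + (4 - 1))
nu = 4 + 19 + 11 + 15 + 3
nu = 52

52


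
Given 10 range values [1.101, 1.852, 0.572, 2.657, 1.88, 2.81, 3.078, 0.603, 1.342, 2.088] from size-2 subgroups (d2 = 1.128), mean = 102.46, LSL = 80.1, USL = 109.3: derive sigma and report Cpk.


R_bar = (1.101 + 1.852 + 0.572 + 2.657 + 1.88 + 2.81 + 3.078 + 0.603 + 1.342 + 2.088) / 10 = 1.7983
sigma = R_bar / d2 = 1.7983 / 1.128 = 1.5942376
Cp = (USL - LSL)/(6*sigma) = (109.3 - 80.1)/(6*1.5942376) = 3.0527
Cpu = (109.3 - 102.46)/(3*1.5942376) = 1.4302
Cpl = (102.46 - 80.1)/(3*1.5942376) = 4.6752
Cpk = min(Cpu, Cpl) = 1.4302

1.4302


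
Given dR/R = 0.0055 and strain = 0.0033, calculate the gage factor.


GF = (dR/R) / epsilon
= 0.0055 / 0.0033
= 1.6667

1.6667


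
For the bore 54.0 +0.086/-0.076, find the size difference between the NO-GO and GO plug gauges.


GO = nominal - lower_tol (smallest hole = maximum material condition)
GO = 54.0 - 0.076 = 53.924
NO-GO = nominal + upper_tol (largest hole = least material condition)
NO-GO = 54.0 + 0.086 = 54.086
spread = NO-GO - GO = 54.086 - 53.924 = 0.1620

0.1620


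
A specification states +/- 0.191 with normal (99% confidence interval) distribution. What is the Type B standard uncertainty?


u_B = half_width / 2.576
u_B = 0.191 / 2.576
u_B = 0.0741

0.0741


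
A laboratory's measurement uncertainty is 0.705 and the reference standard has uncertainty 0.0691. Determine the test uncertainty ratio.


TUR = u_lab / u_ref
= 0.705 / 0.0691
= 10.2026

10.2026


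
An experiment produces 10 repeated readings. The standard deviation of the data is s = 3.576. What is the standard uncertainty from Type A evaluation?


u_A = s / sqrt(n)
u_A = 3.576 / sqrt(10)
u_A = 3.576 / 3.1622777
u_A = 1.1308

1.1308


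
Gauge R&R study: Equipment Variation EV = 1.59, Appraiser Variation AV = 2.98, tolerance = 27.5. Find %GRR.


GRR = sqrt(EV^2 + AV^2) = sqrt(1.59^2 + 2.98^2) = 3.3776471
%GRR = GRR / tol * 100 = 3.3776471 / 27.5 * 100
%GRR = 12.2824

12.2824


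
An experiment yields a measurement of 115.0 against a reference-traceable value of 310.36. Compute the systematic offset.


Systematic error = measured - true
= 115.0 - 310.36
= -195.3600

-195.3600


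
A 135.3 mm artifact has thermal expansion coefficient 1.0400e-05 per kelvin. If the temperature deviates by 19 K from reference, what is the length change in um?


dL = L * alpha * dT
= 135.3 * 1.0400e-05 * 19
= 0.0267353 mm
dL_um = 0.0267353 * 1000 = 26.7353 um

26.7353


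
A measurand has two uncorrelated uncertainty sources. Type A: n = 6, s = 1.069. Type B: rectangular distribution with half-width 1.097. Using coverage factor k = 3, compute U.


u_A = s / sqrt(n) = 1.069 / sqrt(6) = 0.43641742
u_B = half_width / sqrt(3) = 1.097 / sqrt(3) = 0.63335325
uc = sqrt(u_A^2 + u_B^2) = sqrt(0.43641742^2 + 0.63335325^2) = 0.76915311
U = k * uc = 3 * 0.76915311
U = 2.3075

2.3075


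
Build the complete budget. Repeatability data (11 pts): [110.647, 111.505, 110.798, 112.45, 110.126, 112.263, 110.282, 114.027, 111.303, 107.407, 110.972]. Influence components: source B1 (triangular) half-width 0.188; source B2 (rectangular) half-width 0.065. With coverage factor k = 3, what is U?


mean = (110.647 + 111.505 + 110.798 + 112.45 + 110.126 + 112.263 + 110.282 + 114.027 + 111.303 + 107.407 + 110.972) / 11 = 111.0709091
s = sqrt(sum((x - mean)^2)/(n-1)) = 1.6585285
u_A = s / sqrt(n) = 1.6585285 / sqrt(11) = 0.50006516
u_B1 = 0.188 / sqrt(6) = 0.076750679
u_B2 = 0.065 / sqrt(3) = 0.037527767
uc = sqrt(0.50006516^2 + 0.076750679^2 + 0.037527767^2) = 0.50731072
U = k * uc = 3 * 0.50731072
U = 1.5219

1.5219


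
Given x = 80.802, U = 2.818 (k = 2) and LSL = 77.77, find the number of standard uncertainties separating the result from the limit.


u = U / k = 2.818 / 2 = 1.409
margin = |LSL - x| = |77.77 - 80.802| = 3.032
z = margin / u = 3.032 / 1.409
z = 2.1519

2.1519


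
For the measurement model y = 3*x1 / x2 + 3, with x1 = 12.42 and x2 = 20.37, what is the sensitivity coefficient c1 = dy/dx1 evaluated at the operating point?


y = 3*x1 / x2 + 3
dy/dx1 = 3/x2
Evaluate at x2 = 20.37: c1 = 3 / 20.37
c1 = 0.1473

0.1473


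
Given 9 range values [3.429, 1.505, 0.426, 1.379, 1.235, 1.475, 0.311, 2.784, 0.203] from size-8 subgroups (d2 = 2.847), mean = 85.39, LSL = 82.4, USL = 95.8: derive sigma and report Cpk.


R_bar = (3.429 + 1.505 + 0.426 + 1.379 + 1.235 + 1.475 + 0.311 + 2.784 + 0.203) / 9 = 1.4163333
sigma = R_bar / d2 = 1.4163333 / 2.847 = 0.49748272
Cp = (USL - LSL)/(6*sigma) = (95.8 - 82.4)/(6*0.49748272) = 4.4893
Cpu = (95.8 - 85.39)/(3*0.49748272) = 6.9751
Cpl = (85.39 - 82.4)/(3*0.49748272) = 2.0034
Cpk = min(Cpu, Cpl) = 2.0034

2.0034


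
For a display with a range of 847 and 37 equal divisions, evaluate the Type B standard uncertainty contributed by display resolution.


resolution = range / divisions
resolution = 847 / 37 = 22.891892
u_res = resolution / (2*sqrt(3))
u_res = 22.891892 / 3.4641016
u_res = 6.6083

6.6083


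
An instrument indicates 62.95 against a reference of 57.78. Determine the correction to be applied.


Correction = standard - reading
= 57.78 - 62.95
= -5.1700

-5.1700


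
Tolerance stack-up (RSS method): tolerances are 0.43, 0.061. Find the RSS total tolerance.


RSS = sqrt(0.43^2 + 0.061^2)
= sqrt(0.188621)
= 0.4343

0.4343


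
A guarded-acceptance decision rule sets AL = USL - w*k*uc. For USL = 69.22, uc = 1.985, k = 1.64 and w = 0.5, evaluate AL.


U = k * uc = 1.64 * 1.985 = 3.2554
guard band g = w * U = 0.5 * 3.2554 = 1.6277
AL = USL - g = 69.22 - 1.6277
AL = 67.5923

67.5923


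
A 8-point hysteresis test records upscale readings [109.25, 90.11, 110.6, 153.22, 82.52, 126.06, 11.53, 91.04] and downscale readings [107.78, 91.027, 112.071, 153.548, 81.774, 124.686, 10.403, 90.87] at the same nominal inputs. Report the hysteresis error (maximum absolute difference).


|109.25 - 107.78| = 1.4700
|90.11 - 91.027| = 0.9170
|110.6 - 112.071| = 1.4710
|153.22 - 153.548| = 0.3280
|82.52 - 81.774| = 0.7460
|126.06 - 124.686| = 1.3740
|11.53 - 10.403| = 1.1270
|91.04 - 90.87| = 0.1700
hysteresis = max(diffs) = 1.4710

1.4710


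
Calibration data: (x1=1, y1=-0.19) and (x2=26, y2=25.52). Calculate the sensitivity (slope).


slope = (y2 - y1) / (x2 - x1)
= (25.52 - -0.19) / (26 - 1)
= 25.7100 / 25
= 1.0284

1.0284


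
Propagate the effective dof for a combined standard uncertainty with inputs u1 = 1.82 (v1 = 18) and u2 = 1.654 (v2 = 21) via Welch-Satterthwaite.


uc = sqrt(u1^2 + u2^2) = sqrt(1.82^2 + 1.654^2) = 2.4592918
v_eff = uc^4 / (u1^4/v1 + u2^4/v2)
= 2.4592918^4 / (1.82^4/18 + 1.654^4/21)
= 36.579709 / 0.96594292
v_eff = 37.8694

37.8694


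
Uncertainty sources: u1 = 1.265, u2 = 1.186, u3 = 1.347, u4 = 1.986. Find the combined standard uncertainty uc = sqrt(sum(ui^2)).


uc = sqrt(1.265^2 + 1.186^2 + 1.347^2 + 1.986^2)
uc = sqrt(8.765426)
uc = 2.9606

2.9606


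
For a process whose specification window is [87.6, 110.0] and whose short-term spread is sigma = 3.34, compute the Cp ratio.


Cp = (USL - LSL) / (6 * sigma)
= (110.0 - 87.6) / (6 * 3.34)
= 22.4000 / 20.0400
= 1.1178

1.1178


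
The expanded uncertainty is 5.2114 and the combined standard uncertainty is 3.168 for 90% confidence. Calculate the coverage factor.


k = U / uc
k = 5.2114 / 3.168
k = 1.645

1.645


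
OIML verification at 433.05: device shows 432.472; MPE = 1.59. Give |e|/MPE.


e = indication - reference = 432.472 - 433.05 = -0.5780
|e| = 0.5780
ratio = |e| / MPE = 0.5780 / 1.59
ratio = 0.3635

0.3635


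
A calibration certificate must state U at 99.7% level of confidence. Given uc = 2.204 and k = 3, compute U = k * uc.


U = k * uc
U = 3 * 2.204
U = 6.6120

6.6120


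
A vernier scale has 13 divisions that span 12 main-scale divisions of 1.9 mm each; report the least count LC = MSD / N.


LC = MSD / n_div
= 1.9 / 13
= 0.1462

0.1462


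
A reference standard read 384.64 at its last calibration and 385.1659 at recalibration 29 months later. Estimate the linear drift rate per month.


rate = (v2 - v1) / months
= (385.1659 - 384.64) / 29
= 0.5259 / 29
= 0.0181

0.0181


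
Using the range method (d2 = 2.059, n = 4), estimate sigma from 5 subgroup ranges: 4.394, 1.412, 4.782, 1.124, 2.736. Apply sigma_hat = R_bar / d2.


R_bar = (4.394 + 1.412 + 4.782 + 1.124 + 2.736) / 5
R_bar = 14.448 / 5 = 2.8896
sigma_hat = R_bar / d2 = 2.8896 / 2.059 = 1.4034

1.4034


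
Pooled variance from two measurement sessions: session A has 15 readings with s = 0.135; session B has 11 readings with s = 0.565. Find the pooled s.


s_p = sqrt(((n1-1)*s1^2 + (n2-1)*s2^2) / (n1+n2-2))
numerator = (15-1)*0.135^2 + (11-1)*0.565^2 = 0.25515 + 3.19225 = 3.4474
denominator = 15 + 11 - 2 = 24
s_p^2 = 3.4474 / 24 = 0.14364167
s_p = sqrt(0.14364167) = 0.3790

0.3790


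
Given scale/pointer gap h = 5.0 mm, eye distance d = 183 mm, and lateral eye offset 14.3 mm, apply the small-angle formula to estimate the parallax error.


error = h * offset / d
= 5.0 * 14.3 / 183
= 0.3907

0.3907


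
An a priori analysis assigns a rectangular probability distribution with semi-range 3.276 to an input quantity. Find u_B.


u_B = half_width / sqrt(3)
u_B = 3.276 / 1.7320508
u_B = 1.8914

1.8914


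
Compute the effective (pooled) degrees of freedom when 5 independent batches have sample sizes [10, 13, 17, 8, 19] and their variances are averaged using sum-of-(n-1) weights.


nu = sum_i (n_i - 1)
nu = ((10 - 1) + (13 - 1) + (17 - 1) + (8 - 1) + (19 - 1))
nu = 9 + 12 + 16 + 7 + 18
nu = 62

62


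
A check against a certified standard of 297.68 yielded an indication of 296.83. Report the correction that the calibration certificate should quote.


Correction = standard - reading
= 297.68 - 296.83
= 0.8500

0.8500


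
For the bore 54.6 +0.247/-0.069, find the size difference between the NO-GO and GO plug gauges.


GO = nominal - lower_tol (smallest hole = maximum material condition)
GO = 54.6 - 0.069 = 54.531
NO-GO = nominal + upper_tol (largest hole = least material condition)
NO-GO = 54.6 + 0.247 = 54.847
spread = NO-GO - GO = 54.847 - 54.531 = 0.3160

0.3160


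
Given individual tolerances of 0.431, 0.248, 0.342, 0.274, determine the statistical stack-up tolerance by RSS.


RSS = sqrt(0.431^2 + 0.248^2 + 0.342^2 + 0.274^2)
= sqrt(0.439305)
= 0.6628

0.6628


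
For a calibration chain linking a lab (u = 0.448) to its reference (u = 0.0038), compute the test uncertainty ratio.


TUR = u_lab / u_ref
= 0.448 / 0.0038
= 117.8947

117.8947


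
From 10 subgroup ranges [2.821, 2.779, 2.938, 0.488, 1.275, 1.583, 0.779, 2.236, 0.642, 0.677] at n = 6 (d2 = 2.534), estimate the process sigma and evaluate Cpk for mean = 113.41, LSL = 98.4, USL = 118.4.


R_bar = (2.821 + 2.779 + 2.938 + 0.488 + 1.275 + 1.583 + 0.779 + 2.236 + 0.642 + 0.677) / 10 = 1.6218
sigma = R_bar / d2 = 1.6218 / 2.534 = 0.64001579
Cp = (USL - LSL)/(6*sigma) = (118.4 - 98.4)/(6*0.64001579) = 5.2082
Cpu = (118.4 - 113.41)/(3*0.64001579) = 2.5989
Cpl = (113.41 - 98.4)/(3*0.64001579) = 7.8175
Cpk = min(Cpu, Cpl) = 2.5989

2.5989


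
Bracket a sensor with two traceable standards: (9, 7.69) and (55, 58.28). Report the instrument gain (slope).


slope = (y2 - y1) / (x2 - x1)
= (58.28 - 7.69) / (55 - 9)
= 50.5900 / 46
= 1.0998

1.0998


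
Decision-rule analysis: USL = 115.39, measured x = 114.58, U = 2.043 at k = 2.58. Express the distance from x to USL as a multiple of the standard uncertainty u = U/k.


u = U / k = 2.043 / 2.58 = 0.79186047
margin = |USL - x| = |115.39 - 114.58| = 0.81
z = margin / u = 0.81 / 0.79186047
z = 1.0229

1.0229


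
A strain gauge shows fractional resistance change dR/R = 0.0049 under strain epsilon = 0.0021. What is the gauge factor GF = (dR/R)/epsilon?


GF = (dR/R) / epsilon
= 0.0049 / 0.0021
= 2.3333

2.3333


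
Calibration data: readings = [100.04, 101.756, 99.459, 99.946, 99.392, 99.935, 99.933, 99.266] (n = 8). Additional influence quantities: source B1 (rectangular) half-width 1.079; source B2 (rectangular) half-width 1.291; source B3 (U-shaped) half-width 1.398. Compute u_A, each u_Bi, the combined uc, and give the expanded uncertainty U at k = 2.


mean = (100.04 + 101.756 + 99.459 + 99.946 + 99.392 + 99.935 + 99.933 + 99.266) / 8 = 99.965875
s = sqrt(sum((x - mean)^2)/(n-1)) = 0.7827197
u_A = s / sqrt(n) = 0.7827197 / sqrt(8) = 0.2767332
u_B1 = 1.079 / sqrt(3) = 0.62296094
u_B2 = 1.291 / sqrt(3) = 0.7453592
u_B3 = 1.398 / sqrt(2) = 0.98853528
uc = sqrt(0.2767332^2 + 0.62296094^2 + 0.7453592^2 + 0.98853528^2) = 1.4133025
U = k * uc = 2 * 1.4133025
U = 2.8266

2.8266


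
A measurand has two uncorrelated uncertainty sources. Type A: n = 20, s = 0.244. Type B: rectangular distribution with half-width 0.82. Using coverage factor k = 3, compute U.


u_A = s / sqrt(n) = 0.244 / sqrt(20) = 0.054560059
u_B = half_width / sqrt(3) = 0.82 / sqrt(3) = 0.47342722
uc = sqrt(u_A^2 + u_B^2) = sqrt(0.054560059^2 + 0.47342722^2) = 0.47656073
U = k * uc = 3 * 0.47656073
U = 1.4297

1.4297


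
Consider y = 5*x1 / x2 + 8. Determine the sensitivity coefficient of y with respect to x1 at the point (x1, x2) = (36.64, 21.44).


y = 5*x1 / x2 + 8
dy/dx1 = 5/x2
Evaluate at x2 = 21.44: c1 = 5 / 21.44
c1 = 0.2332

0.2332


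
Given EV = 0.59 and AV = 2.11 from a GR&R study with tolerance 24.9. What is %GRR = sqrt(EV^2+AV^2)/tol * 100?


GRR = sqrt(EV^2 + AV^2) = sqrt(0.59^2 + 2.11^2) = 2.1909359
%GRR = GRR / tol * 100 = 2.1909359 / 24.9 * 100
%GRR = 8.7989

8.7989


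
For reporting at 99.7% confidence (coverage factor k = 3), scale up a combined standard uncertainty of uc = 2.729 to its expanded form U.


U = k * uc
U = 3 * 2.729
U = 8.1870

8.1870


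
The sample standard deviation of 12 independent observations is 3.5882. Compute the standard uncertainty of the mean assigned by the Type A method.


u_A = s / sqrt(n)
u_A = 3.5882 / sqrt(12)
u_A = 3.5882 / 3.4641016
u_A = 1.0358

1.0358


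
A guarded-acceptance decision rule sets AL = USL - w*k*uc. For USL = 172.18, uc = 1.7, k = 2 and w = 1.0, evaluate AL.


U = k * uc = 2 * 1.7 = 3.4
guard band g = w * U = 1.0 * 3.4 = 3.4
AL = USL - g = 172.18 - 3.4
AL = 168.7800

168.7800


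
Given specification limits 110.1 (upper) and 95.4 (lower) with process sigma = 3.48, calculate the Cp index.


Cp = (USL - LSL) / (6 * sigma)
= (110.1 - 95.4) / (6 * 3.48)
= 14.7000 / 20.8800
= 0.7040

0.7040


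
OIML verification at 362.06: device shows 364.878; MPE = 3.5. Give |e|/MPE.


e = indication - reference = 364.878 - 362.06 = 2.8180
|e| = 2.8180
ratio = |e| / MPE = 2.8180 / 3.5
ratio = 0.8051

0.8051


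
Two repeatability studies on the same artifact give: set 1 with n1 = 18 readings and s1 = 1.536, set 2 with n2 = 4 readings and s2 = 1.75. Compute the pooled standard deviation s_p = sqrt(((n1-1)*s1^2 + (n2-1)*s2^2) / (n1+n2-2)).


s_p = sqrt(((n1-1)*s1^2 + (n2-1)*s2^2) / (n1+n2-2))
numerator = (18-1)*1.536^2 + (4-1)*1.75^2 = 40.108032 + 9.1875 = 49.295532
denominator = 18 + 4 - 2 = 20
s_p^2 = 49.295532 / 20 = 2.4647766
s_p = sqrt(2.4647766) = 1.5700

1.5700


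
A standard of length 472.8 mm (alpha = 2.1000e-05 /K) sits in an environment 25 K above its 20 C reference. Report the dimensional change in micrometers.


dL = L * alpha * dT
= 472.8 * 2.1000e-05 * 25
= 0.2482200 mm
dL_um = 0.2482200 * 1000 = 248.2200 um

248.2200


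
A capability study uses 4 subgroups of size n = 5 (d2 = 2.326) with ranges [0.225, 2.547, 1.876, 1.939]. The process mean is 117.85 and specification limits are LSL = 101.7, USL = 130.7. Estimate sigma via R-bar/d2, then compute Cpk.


R_bar = (0.225 + 2.547 + 1.876 + 1.939) / 4 = 1.64675
sigma = R_bar / d2 = 1.64675 / 2.326 = 0.70797506
Cp = (USL - LSL)/(6*sigma) = (130.7 - 101.7)/(6*0.70797506) = 6.8270
Cpu = (130.7 - 117.85)/(3*0.70797506) = 6.0501
Cpl = (117.85 - 101.7)/(3*0.70797506) = 7.6038
Cpk = min(Cpu, Cpl) = 6.0501

6.0501


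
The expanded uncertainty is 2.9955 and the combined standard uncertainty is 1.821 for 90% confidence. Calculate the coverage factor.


k = U / uc
k = 2.9955 / 1.821
k = 1.645

1.645


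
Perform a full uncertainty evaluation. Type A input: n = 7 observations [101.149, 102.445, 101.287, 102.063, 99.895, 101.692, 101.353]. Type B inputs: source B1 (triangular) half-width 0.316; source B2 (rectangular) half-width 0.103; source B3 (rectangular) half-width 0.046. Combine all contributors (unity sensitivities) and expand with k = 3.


mean = (101.149 + 102.445 + 101.287 + 102.063 + 99.895 + 101.692 + 101.353) / 7 = 101.412
s = sqrt(sum((x - mean)^2)/(n-1)) = 0.81228628
u_A = s / sqrt(n) = 0.81228628 / sqrt(7) = 0.30701536
u_B1 = 0.316 / sqrt(6) = 0.12900646
u_B2 = 0.103 / sqrt(3) = 0.059467078
u_B3 = 0.046 / sqrt(3) = 0.026558112
uc = sqrt(0.30701536^2 + 0.12900646^2 + 0.059467078^2 + 0.026558112^2) = 0.33932693
U = k * uc = 3 * 0.33932693
U = 1.0180

1.0180


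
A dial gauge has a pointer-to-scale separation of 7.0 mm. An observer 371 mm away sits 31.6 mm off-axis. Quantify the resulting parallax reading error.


error = h * offset / d
= 7.0 * 31.6 / 371
= 0.5962

0.5962


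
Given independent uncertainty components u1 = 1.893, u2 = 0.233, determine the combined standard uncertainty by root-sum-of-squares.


uc = sqrt(1.893^2 + 0.233^2)
uc = sqrt(3.637738)
uc = 1.9073

1.9073


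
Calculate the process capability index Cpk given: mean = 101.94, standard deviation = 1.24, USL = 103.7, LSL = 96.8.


Cpu = (USL - mean) / (3*sigma) = (103.7 - 101.94) / (3*1.24) = 0.4731
Cpl = (mean - LSL) / (3*sigma) = (101.94 - 96.8) / (3*1.24) = 1.3817
Cpk = min(Cpu, Cpl) = 0.4731

0.4731


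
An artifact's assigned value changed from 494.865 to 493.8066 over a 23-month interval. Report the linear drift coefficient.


rate = (v2 - v1) / months
= (493.8066 - 494.865) / 23
= -1.0584 / 23
= -0.0460

-0.0460


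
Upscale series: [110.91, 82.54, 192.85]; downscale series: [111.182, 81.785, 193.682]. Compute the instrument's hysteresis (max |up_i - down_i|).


|110.91 - 111.182| = 0.2720
|82.54 - 81.785| = 0.7550
|192.85 - 193.682| = 0.8320
hysteresis = max(diffs) = 0.8320

0.8320


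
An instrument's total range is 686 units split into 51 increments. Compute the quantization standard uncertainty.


resolution = range / divisions
resolution = 686 / 51 = 13.45098
u_res = resolution / (2*sqrt(3))
u_res = 13.45098 / 3.4641016
u_res = 3.8830

3.8830


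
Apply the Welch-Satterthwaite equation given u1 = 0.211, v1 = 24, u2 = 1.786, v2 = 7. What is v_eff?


uc = sqrt(u1^2 + u2^2) = sqrt(0.211^2 + 1.786^2) = 1.7984207
v_eff = uc^4 / (u1^4/v1 + u2^4/v2)
= 1.7984207^4 / (0.211^4/24 + 1.786^4/7)
= 10.460807 / 1.4536252
v_eff = 7.1964

7.1964


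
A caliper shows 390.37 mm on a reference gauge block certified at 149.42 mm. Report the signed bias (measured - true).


Systematic error = measured - true
= 390.37 - 149.42
= 240.9500

240.9500


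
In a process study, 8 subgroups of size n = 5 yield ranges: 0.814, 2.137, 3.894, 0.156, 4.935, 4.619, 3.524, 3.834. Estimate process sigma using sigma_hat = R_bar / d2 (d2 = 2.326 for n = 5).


R_bar = (0.814 + 2.137 + 3.894 + 0.156 + 4.935 + 4.619 + 3.524 + 3.834) / 8
R_bar = 23.913 / 8 = 2.989125
sigma_hat = R_bar / d2 = 2.989125 / 2.326 = 1.2851

1.2851


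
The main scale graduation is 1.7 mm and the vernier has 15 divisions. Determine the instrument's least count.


LC = MSD / n_div
= 1.7 / 15
= 0.1133

0.1133


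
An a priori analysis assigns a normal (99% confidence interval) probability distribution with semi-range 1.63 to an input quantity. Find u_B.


u_B = half_width / 2.576
u_B = 1.63 / 2.576
u_B = 0.6328

0.6328


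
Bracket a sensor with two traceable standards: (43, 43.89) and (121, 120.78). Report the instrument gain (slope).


slope = (y2 - y1) / (x2 - x1)
= (120.78 - 43.89) / (121 - 43)
= 76.8900 / 78
= 0.9858

0.9858


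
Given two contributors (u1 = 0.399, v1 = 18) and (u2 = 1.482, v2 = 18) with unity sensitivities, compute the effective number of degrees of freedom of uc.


uc = sqrt(u1^2 + u2^2) = sqrt(0.399^2 + 1.482^2) = 1.534772
v_eff = uc^4 / (u1^4/v1 + u2^4/v2)
= 1.534772^4 / (0.399^4/18 + 1.482^4/18)
= 5.5484985 / 0.26939912
v_eff = 20.5958

20.5958


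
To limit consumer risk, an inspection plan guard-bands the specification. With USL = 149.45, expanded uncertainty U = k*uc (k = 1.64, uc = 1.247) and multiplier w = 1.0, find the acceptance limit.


U = k * uc = 1.64 * 1.247 = 2.04508
guard band g = w * U = 1.0 * 2.04508 = 2.04508
AL = USL - g = 149.45 - 2.04508
AL = 147.4049

147.4049


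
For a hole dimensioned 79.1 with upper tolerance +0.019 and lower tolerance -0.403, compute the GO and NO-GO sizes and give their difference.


GO = nominal - lower_tol (smallest hole = maximum material condition)
GO = 79.1 - 0.403 = 78.697
NO-GO = nominal + upper_tol (largest hole = least material condition)
NO-GO = 79.1 + 0.019 = 79.119
spread = NO-GO - GO = 79.119 - 78.697 = 0.4220

0.4220


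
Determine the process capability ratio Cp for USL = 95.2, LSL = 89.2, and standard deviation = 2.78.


Cp = (USL - LSL) / (6 * sigma)
= (95.2 - 89.2) / (6 * 2.78)
= 6.0000 / 16.6800
= 0.3597

0.3597


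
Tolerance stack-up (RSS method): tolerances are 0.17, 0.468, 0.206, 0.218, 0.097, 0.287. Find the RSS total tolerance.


RSS = sqrt(0.17^2 + 0.468^2 + 0.206^2 + 0.218^2 + 0.097^2 + 0.287^2)
= sqrt(0.429662)
= 0.6555

0.6555


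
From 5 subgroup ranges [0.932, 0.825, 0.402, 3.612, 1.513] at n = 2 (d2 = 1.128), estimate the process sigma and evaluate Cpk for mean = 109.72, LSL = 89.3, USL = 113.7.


R_bar = (0.932 + 0.825 + 0.402 + 3.612 + 1.513) / 5 = 1.4568
sigma = R_bar / d2 = 1.4568 / 1.128 = 1.2914894
Cp = (USL - LSL)/(6*sigma) = (113.7 - 89.3)/(6*1.2914894) = 3.1488
Cpu = (113.7 - 109.72)/(3*1.2914894) = 1.0272
Cpl = (109.72 - 89.3)/(3*1.2914894) = 5.2704
Cpk = min(Cpu, Cpl) = 1.0272

1.0272


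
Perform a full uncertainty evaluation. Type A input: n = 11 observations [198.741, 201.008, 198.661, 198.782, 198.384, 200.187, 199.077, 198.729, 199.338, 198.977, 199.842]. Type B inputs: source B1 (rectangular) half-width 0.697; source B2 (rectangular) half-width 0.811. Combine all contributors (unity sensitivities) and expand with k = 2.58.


mean = (198.741 + 201.008 + 198.661 + 198.782 + 198.384 + 200.187 + 199.077 + 198.729 + 199.338 + 198.977 + 199.842) / 11 = 199.2478182
s = sqrt(sum((x - mean)^2)/(n-1)) = 0.79231115
u_A = s / sqrt(n) = 0.79231115 / sqrt(11) = 0.2388908
u_B1 = 0.697 / sqrt(3) = 0.40241314
u_B2 = 0.811 / sqrt(3) = 0.46823107
uc = sqrt(0.2388908^2 + 0.40241314^2 + 0.46823107^2) = 0.66200112
U = k * uc = 2.58 * 0.66200112
U = 1.7080

1.7080


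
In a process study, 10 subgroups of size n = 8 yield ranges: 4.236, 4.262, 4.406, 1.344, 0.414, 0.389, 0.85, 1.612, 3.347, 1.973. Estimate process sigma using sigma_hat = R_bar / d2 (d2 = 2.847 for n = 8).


R_bar = (4.236 + 4.262 + 4.406 + 1.344 + 0.414 + 0.389 + 0.85 + 1.612 + 3.347 + 1.973) / 10
R_bar = 22.833 / 10 = 2.2833
sigma_hat = R_bar / d2 = 2.2833 / 2.847 = 0.8020

0.8020


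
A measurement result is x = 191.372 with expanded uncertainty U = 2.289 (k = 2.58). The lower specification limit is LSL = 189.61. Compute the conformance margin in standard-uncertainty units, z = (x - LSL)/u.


u = U / k = 2.289 / 2.58 = 0.8872093
margin = |LSL - x| = |189.61 - 191.372| = 1.762
z = margin / u = 1.762 / 0.8872093
z = 1.9860

1.9860


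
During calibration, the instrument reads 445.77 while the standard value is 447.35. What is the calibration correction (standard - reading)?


Correction = standard - reading
= 447.35 - 445.77
= 1.5800

1.5800


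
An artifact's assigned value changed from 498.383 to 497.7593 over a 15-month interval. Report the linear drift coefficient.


rate = (v2 - v1) / months
= (497.7593 - 498.383) / 15
= -0.6237 / 15
= -0.0416

-0.0416


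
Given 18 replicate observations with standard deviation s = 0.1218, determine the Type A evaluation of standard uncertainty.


u_A = s / sqrt(n)
u_A = 0.1218 / sqrt(18)
u_A = 0.1218 / 4.2426407
u_A = 0.0287

0.0287


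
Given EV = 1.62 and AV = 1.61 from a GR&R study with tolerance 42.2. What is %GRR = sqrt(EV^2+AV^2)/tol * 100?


GRR = sqrt(EV^2 + AV^2) = sqrt(1.62^2 + 1.61^2) = 2.2839658
%GRR = GRR / tol * 100 = 2.2839658 / 42.2 * 100
%GRR = 5.4122

5.4122


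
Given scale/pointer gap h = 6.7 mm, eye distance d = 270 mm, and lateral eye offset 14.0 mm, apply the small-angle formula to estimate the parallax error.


error = h * offset / d
= 6.7 * 14.0 / 270
= 0.3474

0.3474


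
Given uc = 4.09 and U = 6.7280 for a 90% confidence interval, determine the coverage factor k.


k = U / uc
k = 6.7280 / 4.09
k = 1.645

1.645


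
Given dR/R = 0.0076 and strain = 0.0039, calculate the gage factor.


GF = (dR/R) / epsilon
= 0.0076 / 0.0039
= 1.9487

1.9487


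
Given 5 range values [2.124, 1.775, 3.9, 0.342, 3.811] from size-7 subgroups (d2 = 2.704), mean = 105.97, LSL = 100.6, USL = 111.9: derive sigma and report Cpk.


R_bar = (2.124 + 1.775 + 3.9 + 0.342 + 3.811) / 5 = 2.3904
sigma = R_bar / d2 = 2.3904 / 2.704 = 0.88402367
Cp = (USL - LSL)/(6*sigma) = (111.9 - 100.6)/(6*0.88402367) = 2.1304
Cpu = (111.9 - 105.97)/(3*0.88402367) = 2.2360
Cpl = (105.97 - 100.6)/(3*0.88402367) = 2.0248
Cpk = min(Cpu, Cpl) = 2.0248

2.0248


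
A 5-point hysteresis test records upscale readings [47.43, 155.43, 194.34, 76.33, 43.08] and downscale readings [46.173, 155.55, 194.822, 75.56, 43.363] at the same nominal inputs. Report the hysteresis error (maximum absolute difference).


|47.43 - 46.173| = 1.2570
|155.43 - 155.55| = 0.1200
|194.34 - 194.822| = 0.4820
|76.33 - 75.56| = 0.7700
|43.08 - 43.363| = 0.2830
hysteresis = max(diffs) = 1.2570

1.2570


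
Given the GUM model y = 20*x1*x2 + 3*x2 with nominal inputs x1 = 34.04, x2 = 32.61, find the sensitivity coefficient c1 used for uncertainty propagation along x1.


y = 20*x1*x2 + 3*x2
dy/dx1 = 20*x2
Evaluate at x2 = 32.61: c1 = 20 * 32.61
c1 = 652.2000

652.2000
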